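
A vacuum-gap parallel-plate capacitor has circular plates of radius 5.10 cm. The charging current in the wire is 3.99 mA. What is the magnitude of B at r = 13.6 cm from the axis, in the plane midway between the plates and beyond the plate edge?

5.87×10^-9 T

No conduction current crosses the gap, so I_d there equals the 3.99×10^-3 A in the leads.
With r > R the enclosed displacement current is the full I_d; B = μ₀ I_d / (2πr) = 5.87×10^-9 T.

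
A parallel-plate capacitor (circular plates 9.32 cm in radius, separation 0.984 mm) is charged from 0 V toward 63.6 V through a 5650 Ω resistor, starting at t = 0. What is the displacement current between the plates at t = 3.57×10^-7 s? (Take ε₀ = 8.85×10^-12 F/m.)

C = ε₀A/d = (8.85×10^-12)(0.02729)/(9.84×10^-4) = 2.454×10^-10 F and τ = RC = 1.387×10^-6 s. I_d in the gap equals the RC charging current.
I_d(t) = (V₀/R) e^(−t/τ) = 0.01126 · e^(−0.2574) = 8.70×10^-3 A.

8.70×10^-3 A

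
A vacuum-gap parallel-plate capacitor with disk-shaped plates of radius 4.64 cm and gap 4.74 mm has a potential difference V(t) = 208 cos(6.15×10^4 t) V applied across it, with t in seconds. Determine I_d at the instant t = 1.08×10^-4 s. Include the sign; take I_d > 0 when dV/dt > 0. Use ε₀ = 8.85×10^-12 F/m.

-5.67×10^-5 A

C = ε₀A/d = (8.85×10^-12)(6.764×10^-3)/(4.74×10^-3) = 1.263×10^-11 F. dV/dt = V₀ω·−sin(ωt); at ωt = 6.642 rad this factor is -0.3512.
I_d = C dV/dt = (1.263×10^-11)(208)(6.15×10^4)(-0.3512) = -5.67×10^-5 A.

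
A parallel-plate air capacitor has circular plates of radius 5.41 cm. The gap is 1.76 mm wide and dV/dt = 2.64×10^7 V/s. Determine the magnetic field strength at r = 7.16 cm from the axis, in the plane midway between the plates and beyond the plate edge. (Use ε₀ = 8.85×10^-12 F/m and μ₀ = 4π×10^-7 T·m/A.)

3.41×10^-9 T

With E = V/d, dE/dt = 1.500×10^10 V/(m·s) and πR² = 9.195×10^-3 m², giving I_d = ε₀ πR² dE/dt = 1.221×10^-3 A.
Outside the plates the loop encloses all of I_d, so B·2πr = μ₀ I_d and B = 3.41×10^-9 T.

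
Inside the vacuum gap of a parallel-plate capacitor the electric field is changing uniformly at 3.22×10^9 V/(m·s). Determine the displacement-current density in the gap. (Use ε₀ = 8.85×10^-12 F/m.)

The displacement-current density is ε₀ ∂E/∂t = (8.85×10^-12)(3.22×10^9) = 0.0285 A/m².

0.0285 A/m²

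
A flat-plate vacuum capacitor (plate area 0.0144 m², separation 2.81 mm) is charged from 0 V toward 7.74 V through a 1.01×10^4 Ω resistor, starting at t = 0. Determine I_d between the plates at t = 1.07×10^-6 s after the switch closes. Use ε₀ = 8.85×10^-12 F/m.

C = ε₀A/d = (8.85×10^-12)(0.0144)/(2.81×10^-3) = 4.535×10^-11 F, so τ = RC = 4.580×10^-7 s.
The conduction current is I(t) = (V₀/R) e^(−t/τ), and the displacement current between the plates equals it.
t/τ = 2.336; I_d = (7.74/1.01×10^4) · e^(−2.336) = (7.663×10^-4)(0.09671) = 7.41×10^-5 A.

7.41×10^-5 A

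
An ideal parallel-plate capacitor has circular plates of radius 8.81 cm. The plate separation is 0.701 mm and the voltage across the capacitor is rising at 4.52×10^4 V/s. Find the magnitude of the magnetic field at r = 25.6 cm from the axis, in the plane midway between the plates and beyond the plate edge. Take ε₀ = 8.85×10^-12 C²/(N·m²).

1.09×10^-11 T

With E = V/d, dE/dt = 6.448×10^7 V/(m·s) and πR² = 0.02438 m², giving I_d = ε₀ πR² dE/dt = 1.391×10^-5 A.
For r ≥ R the full I_d is enclosed: B = μ₀ I_d/(2πr) = (4π×10^-7)(1.391×10^-5)/(2π·0.256) = 1.09×10^-11 T.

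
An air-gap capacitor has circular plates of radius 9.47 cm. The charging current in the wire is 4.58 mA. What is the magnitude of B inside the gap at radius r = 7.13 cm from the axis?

No conduction current crosses the gap, so I_d there equals the 4.58×10^-3 A in the leads.
For r < R the Ampère–Maxwell law gives B(2πr) = μ₀ I_d (r²/R²), so B = μ₀ I_d r/(2πR²) = (4π×10^-7)(4.58×10^-3)(0.0713)/(2π·0.0947²) = 7.28×10^-9 T.

7.28×10^-9 T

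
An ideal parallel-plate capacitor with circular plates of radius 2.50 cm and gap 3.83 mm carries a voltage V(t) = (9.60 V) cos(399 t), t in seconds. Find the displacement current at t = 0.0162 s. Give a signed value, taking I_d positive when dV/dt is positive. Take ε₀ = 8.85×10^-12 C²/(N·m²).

C = ε₀A/d = (8.85×10^-12)(1.963×10^-3)/(3.83×10^-3) = 4.536×10^-12 F. dV/dt = V₀ω·−sin(ωt); at ωt = 6.4638 rad this factor is -0.1796.
I_d = C dV/dt = (4.536×10^-12)(9.60)(399)(-0.1796) = -3.12×10^-9 A.

-3.12×10^-9 A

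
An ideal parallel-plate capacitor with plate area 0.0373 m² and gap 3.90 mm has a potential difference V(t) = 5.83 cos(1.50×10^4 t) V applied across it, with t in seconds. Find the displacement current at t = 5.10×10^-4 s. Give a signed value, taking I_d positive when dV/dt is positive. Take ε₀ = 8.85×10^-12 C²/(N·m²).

-7.25×10^-6 A

C = ε₀A/d = (8.85×10^-12)(0.0373)/(3.90×10^-3) = 8.464×10^-11 F. dV/dt = V₀ω·−sin(ωt); at ωt = 7.65 rad this factor is -0.9793.
I_d = C dV/dt = (8.464×10^-11)(5.83)(1.50×10^4)(-0.9793) = -7.25×10^-6 A.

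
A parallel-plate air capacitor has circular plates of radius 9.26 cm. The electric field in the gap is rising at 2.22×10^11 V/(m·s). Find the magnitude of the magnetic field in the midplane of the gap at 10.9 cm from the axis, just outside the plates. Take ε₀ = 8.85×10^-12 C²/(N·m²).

Through the whole plate area (πR² = 0.02694 m²), I_d = ε₀ πR² dE/dt = 0.05293 A.
For r ≥ R the full I_d is enclosed: B = μ₀ I_d/(2πr) = (4π×10^-7)(0.05293)/(2π·0.109) = 9.71×10^-8 T.

9.71×10^-8 T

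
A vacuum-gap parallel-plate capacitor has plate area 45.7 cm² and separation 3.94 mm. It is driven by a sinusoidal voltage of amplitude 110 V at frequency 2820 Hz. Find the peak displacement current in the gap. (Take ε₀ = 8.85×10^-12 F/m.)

(dE/dt)_max = V₀ω/d = 4.947×10^8 V/(m·s); ω = 2πf = 1.772×10^4 rad/s.
I_d,max = ε₀ A (dE/dt)_max = (8.85×10^-12)(4.57×10^-3)(4.947×10^8) = 2.00×10^-5 A.

2.00×10^-5 A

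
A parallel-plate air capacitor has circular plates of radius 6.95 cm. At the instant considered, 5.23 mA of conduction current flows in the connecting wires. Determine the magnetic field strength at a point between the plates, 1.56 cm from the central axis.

3.38×10^-9 T

By continuity the displacement current in the gap matches the conduction current: I_d = 5.23×10^-3 A.
∮B·dl = μ₀ I_d,enc with I_d,enc = I_d r²/R² = 2.635×10^-4 A; so B = μ₀ I_d,enc/(2πr) = 3.38×10^-9 T.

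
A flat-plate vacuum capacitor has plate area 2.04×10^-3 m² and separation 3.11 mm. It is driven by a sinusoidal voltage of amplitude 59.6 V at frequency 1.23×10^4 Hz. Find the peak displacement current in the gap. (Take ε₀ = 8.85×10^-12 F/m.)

The displacement current equals the conduction current C dV/dt, which peaks at C V₀ ω.
With C = ε₀A/d = (8.85×10^-12)(2.04×10^-3)/(3.11×10^-3) = 5.805×10^-12 F and ω = 2πf = 7.728×10^4 rad/s, I_d,max = (5.805×10^-12)(59.6)(7.728×10^4) = 2.67×10^-5 A.

2.67×10^-5 A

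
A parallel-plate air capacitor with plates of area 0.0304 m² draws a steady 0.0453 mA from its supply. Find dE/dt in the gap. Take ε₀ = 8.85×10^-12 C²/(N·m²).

1.68×10^8 V/(m·s)

The displacement current between the plates equals the conduction current, I_d = 0.0453 mA.
Since I_d = ε₀ A dE/dt, dE/dt = I_d/(ε₀A) = (4.53×10^-5)/((8.85×10^-12)(0.0304)) = 1.68×10^8 V/(m·s).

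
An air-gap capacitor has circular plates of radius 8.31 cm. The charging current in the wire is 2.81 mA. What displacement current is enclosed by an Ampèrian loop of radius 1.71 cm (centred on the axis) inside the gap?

1.19×10^-4 A

Between the plates the displacement current equals the wire current: I_d = 2.81 mA = 2.81×10^-3 A.
The field is uniform, so I_d,enc = I_d (r/R)² = (2.81×10^-3)(1.71/8.31)² = 1.19×10^-4 A.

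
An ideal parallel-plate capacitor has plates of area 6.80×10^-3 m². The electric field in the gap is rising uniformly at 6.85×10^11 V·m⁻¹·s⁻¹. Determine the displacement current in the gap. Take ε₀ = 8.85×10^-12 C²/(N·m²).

0.0412 A

I_d = ε₀ A (dE/dt) = (8.85×10^-12)(6.80×10^-3 m²)(6.85×10^11) = 0.0412 A.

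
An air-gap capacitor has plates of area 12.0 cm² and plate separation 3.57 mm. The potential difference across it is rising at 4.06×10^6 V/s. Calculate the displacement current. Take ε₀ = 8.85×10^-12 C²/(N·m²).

C = ε₀A/d = (8.85×10^-12)(1.20×10^-3)/(3.57×10^-3) = 2.975×10^-12 F.
I_d = C dV/dt = (2.975×10^-12)(4.06×10^6) = 1.21×10^-5 A.

1.21×10^-5 A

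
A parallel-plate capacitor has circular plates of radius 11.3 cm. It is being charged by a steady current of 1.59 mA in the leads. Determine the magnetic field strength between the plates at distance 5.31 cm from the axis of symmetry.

By continuity the displacement current in the gap matches the conduction current: I_d = 1.59×10^-3 A.
For r < R the Ampère–Maxwell law gives B(2πr) = μ₀ I_d (r²/R²), so B = μ₀ I_d r/(2πR²) = (4π×10^-7)(1.59×10^-3)(0.0531)/(2π·0.113²) = 1.32×10^-9 T.

1.32×10^-9 T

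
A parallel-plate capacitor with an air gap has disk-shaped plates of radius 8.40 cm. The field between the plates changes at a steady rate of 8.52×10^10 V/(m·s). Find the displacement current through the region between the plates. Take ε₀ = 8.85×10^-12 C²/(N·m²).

The displacement current is ε₀ times dΦ_E/dt = ε₀ A dE/dt = (8.85×10^-12)(0.02217)(8.52×10^10) = 0.0167 A.

0.0167 A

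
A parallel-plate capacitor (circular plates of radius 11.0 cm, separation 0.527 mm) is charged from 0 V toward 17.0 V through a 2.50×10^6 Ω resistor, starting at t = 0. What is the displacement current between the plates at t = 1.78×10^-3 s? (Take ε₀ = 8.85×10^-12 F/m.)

C = ε₀A/d = (8.85×10^-12)(0.03801)/(5.27×10^-4) = 6.383×10^-10 F and τ = RC = 1.596×10^-3 s. I_d in the gap equals the RC charging current.
I_d(t) = (V₀/R) e^(−t/τ) = 6.800×10^-6 · e^(−1.115) = 2.23×10^-6 A.

2.23×10^-6 A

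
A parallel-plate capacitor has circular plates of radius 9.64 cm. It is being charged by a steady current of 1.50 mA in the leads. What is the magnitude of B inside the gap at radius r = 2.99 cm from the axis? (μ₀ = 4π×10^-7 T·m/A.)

By continuity the displacement current in the gap matches the conduction current: I_d = 1.50×10^-3 A.
∮B·dl = μ₀ I_d,enc with I_d,enc = I_d r²/R² = 1.443×10^-4 A; so B = μ₀ I_d,enc/(2πr) = 9.65×10^-10 T.

9.65×10^-10 T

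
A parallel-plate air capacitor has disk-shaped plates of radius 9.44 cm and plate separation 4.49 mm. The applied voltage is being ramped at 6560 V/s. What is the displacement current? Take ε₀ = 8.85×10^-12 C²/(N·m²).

C = ε₀A/d = (8.85×10^-12)(0.02800)/(4.49×10^-3) = 5.519×10^-11 F.
I_d = C dV/dt = (5.519×10^-11)(6560) = 3.62×10^-7 A.

3.62×10^-7 A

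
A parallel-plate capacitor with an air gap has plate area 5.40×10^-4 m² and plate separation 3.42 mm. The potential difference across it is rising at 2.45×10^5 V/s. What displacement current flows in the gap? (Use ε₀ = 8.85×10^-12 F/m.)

3.42×10^-7 A

C = ε₀A/d = (8.85×10^-12)(5.40×10^-4)/(3.42×10^-3) = 1.397×10^-12 F.
I_d = C dV/dt = (1.397×10^-12)(2.45×10^5) = 3.42×10^-7 A.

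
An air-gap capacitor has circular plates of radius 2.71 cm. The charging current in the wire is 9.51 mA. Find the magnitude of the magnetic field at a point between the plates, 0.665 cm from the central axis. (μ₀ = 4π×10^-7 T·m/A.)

1.72×10^-8 T

No conduction current crosses the gap, so I_d there equals the 9.51×10^-3 A in the leads.
For r < R the Ampère–Maxwell law gives B(2πr) = μ₀ I_d (r²/R²), so B = μ₀ I_d r/(2πR²) = (4π×10^-7)(9.51×10^-3)(6.65×10^-3)/(2π·0.0271²) = 1.72×10^-8 T.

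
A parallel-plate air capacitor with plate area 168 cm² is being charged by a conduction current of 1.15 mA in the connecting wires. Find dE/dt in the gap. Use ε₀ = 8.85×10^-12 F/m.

7.73×10^9 V/(m·s)

Charge continuity gives I_d = I = 1.15×10^-3 A between the plates.
Then dE/dt = I_d/(ε₀A) = 7.73×10^9 V/(m·s).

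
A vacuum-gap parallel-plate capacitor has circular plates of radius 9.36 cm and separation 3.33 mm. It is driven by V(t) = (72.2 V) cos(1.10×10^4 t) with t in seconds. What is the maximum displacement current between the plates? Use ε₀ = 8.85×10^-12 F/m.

5.81×10^-5 A

The displacement current equals the conduction current C dV/dt, which peaks at C V₀ ω.
With C = ε₀A/d = (8.85×10^-12)(0.02752)/(3.33×10^-3) = 7.314×10^-11 F and ω = 1.10×10^4 rad/s, I_d,max = (7.314×10^-11)(72.2)(1.10×10^4) = 5.81×10^-5 A.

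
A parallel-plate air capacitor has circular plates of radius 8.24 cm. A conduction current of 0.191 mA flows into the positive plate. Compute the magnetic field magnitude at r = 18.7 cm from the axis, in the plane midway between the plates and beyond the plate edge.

2.04×10^-10 T

By continuity the displacement current in the gap matches the conduction current: I_d = 1.91×10^-4 A.
Outside the plates the loop encloses all of I_d, so B·2πr = μ₀ I_d and B = 2.04×10^-10 T.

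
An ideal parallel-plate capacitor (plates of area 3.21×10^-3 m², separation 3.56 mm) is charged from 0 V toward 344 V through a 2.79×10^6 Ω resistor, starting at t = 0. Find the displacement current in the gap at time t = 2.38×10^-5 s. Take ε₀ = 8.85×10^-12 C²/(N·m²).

4.23×10^-5 A

C = ε₀A/d = (8.85×10^-12)(3.21×10^-3)/(3.56×10^-3) = 7.980×10^-12 F, so τ = RC = 2.226×10^-5 s.
The conduction current is I(t) = (V₀/R) e^(−t/τ), and the displacement current between the plates equals it.
t/τ = 1.069; I_d = (344/2.79×10^6) · e^(−1.069) = (1.233×10^-4)(0.3434) = 4.23×10^-5 A.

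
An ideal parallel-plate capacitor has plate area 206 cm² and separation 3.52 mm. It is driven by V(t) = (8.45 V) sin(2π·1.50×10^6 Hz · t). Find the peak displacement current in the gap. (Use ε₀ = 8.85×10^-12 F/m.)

4.12×10^-3 A

C = ε₀A/d = (8.85×10^-12)(0.0206)/(3.52×10^-3) = 5.179×10^-11 F; ω = 2πf = 9.425×10^6 rad/s.
I_d = C dV/dt, so |I_d|_max = C V₀ ω = (5.179×10^-11)(8.45)(9.425×10^6) = 4.12×10^-3 A.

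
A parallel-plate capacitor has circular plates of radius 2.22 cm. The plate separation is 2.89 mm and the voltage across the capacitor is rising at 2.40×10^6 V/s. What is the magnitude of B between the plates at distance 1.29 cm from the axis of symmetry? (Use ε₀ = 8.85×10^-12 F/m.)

5.96×10^-11 T

I_d = C dV/dt with C = ε₀πR²/d = 4.740×10^-12 F, so I_d = (4.740×10^-12)(2.40×10^6) = 1.138×10^-5 A.
∮B·dl = μ₀ I_d,enc with I_d,enc = I_d r²/R² = 3.843×10^-6 A; so B = μ₀ I_d,enc/(2πr) = 5.96×10^-11 T.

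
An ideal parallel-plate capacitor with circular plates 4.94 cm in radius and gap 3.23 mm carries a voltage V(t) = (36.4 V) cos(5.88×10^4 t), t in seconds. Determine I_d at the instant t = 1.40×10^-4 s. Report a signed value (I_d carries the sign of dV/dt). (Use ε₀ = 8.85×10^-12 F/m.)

-4.18×10^-5 A

dE/dt = (V₀ω/d)·−sin(ωt) with ωt = 8.232 rad: (36.4)(5.88×10^4)(-0.9294)/(3.23×10^-3) = -6.159×10^8 V/(m·s).
I_d = ε₀ A dE/dt = (8.85×10^-12)(7.667×10^-3)(-6.159×10^8) = -4.18×10^-5 A.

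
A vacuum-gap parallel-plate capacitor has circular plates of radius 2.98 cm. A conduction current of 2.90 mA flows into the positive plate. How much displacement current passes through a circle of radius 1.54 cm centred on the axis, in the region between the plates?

Between the plates the displacement current equals the wire current: I_d = 2.90 mA = 2.90×10^-3 A.
The field is uniform, so I_d,enc = I_d (r/R)² = (2.90×10^-3)(1.54/2.98)² = 7.74×10^-4 A.

7.74×10^-4 A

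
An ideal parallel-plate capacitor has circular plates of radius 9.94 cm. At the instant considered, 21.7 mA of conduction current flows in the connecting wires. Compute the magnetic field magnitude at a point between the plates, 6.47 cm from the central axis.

2.84×10^-8 T

Between the plates the displacement current equals the wire current: I_d = 21.7 mA = 0.0217 A.
∮B·dl = μ₀ I_d,enc with I_d,enc = I_d r²/R² = 9.194×10^-3 A; so B = μ₀ I_d,enc/(2πr) = 2.84×10^-8 T.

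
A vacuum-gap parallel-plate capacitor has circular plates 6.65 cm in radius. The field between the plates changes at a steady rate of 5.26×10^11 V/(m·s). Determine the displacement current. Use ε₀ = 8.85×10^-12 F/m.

0.0647 A

With a uniform field, Φ_E = EA, so I_d = ε₀ A dE/dt = 0.0647 A.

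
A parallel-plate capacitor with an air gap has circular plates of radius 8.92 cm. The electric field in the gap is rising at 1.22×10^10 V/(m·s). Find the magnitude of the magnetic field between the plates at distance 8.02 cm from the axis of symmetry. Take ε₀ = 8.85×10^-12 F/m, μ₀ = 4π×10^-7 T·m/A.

5.44×10^-9 T

Total displacement current: I_d = ε₀(πR²)(dE/dt) = (8.85×10^-12)(0.02500)(1.22×10^10) = 2.699×10^-3 A.
∮B·dl = μ₀ I_d,enc with I_d,enc = I_d r²/R² = 2.182×10^-3 A; so B = μ₀ I_d,enc/(2πr) = 5.44×10^-9 T.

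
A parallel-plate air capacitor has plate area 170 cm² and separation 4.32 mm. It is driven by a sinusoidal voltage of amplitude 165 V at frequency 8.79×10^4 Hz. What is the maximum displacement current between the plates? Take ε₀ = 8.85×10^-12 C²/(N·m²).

3.17×10^-3 A

(dE/dt)_max = V₀ω/d = 2.109×10^10 V/(m·s); ω = 2πf = 5.523×10^5 rad/s.
I_d,max = ε₀ A (dE/dt)_max = (8.85×10^-12)(0.0170)(2.109×10^10) = 3.17×10^-3 A.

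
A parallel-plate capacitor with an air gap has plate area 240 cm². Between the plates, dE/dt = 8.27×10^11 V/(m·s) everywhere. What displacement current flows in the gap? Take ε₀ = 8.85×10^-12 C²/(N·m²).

I_d = ε₀ A (dE/dt) = (8.85×10^-12)(0.0240 m²)(8.27×10^11) = 0.176 A.

0.176 A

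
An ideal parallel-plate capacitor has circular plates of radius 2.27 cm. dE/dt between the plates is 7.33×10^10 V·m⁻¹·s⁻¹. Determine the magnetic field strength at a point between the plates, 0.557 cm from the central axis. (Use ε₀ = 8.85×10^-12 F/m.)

2.27×10^-9 T

Through the whole plate area (πR² = 1.619×10^-3 m²), I_d = ε₀ πR² dE/dt = 1.050×10^-3 A.
An Ampèrian loop of radius r encloses a fraction (r/R)² of I_d. Then B·2πr = μ₀ I_d (r/R)², giving B = μ₀ I_d r/(2πR²) = 2.27×10^-9 T.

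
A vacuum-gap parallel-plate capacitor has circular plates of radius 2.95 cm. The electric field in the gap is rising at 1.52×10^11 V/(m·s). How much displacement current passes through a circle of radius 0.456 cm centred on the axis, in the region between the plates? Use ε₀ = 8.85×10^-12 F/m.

8.79×10^-5 A

Total displacement current: I_d = ε₀(πR²)(dE/dt) = (8.85×10^-12)(2.734×10^-3)(1.52×10^11) = 3.678×10^-3 A.
Since J_d is uniform, the enclosed fraction is (r/R)² = 0.02389, giving I_d,enc = 8.79×10^-5 A.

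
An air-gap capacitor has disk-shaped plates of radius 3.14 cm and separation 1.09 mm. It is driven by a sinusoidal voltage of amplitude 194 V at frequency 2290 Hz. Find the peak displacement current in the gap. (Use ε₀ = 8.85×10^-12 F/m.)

7.02×10^-5 A

(dE/dt)_max = V₀ω/d = 2.561×10^9 V/(m·s); ω = 2πf = 1.439×10^4 rad/s.
I_d,max = ε₀ A (dE/dt)_max = (8.85×10^-12)(3.097×10^-3)(2.561×10^9) = 7.02×10^-5 A.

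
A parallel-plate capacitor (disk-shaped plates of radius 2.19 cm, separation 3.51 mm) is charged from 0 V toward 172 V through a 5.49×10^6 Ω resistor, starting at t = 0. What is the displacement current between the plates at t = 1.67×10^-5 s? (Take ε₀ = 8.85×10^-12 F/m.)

1.41×10^-5 A

C = ε₀A/d = (8.85×10^-12)(1.507×10^-3)/(3.51×10^-3) = 3.800×10^-12 F and τ = RC = 2.086×10^-5 s. I_d in the gap equals the RC charging current.
I_d(t) = (V₀/R) e^(−t/τ) = 3.133×10^-5 · e^(−0.8006) = 1.41×10^-5 A.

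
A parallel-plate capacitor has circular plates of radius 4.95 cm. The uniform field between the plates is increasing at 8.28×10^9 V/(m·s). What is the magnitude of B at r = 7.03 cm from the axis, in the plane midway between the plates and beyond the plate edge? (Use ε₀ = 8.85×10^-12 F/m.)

1.60×10^-9 T

I_d = ε₀ dΦ_E/dt = ε₀ πR² (dE/dt) = (8.85×10^-12)(7.698×10^-3)(8.28×10^9) = 5.641×10^-4 A through the full plate area.
For r ≥ R the full I_d is enclosed: B = μ₀ I_d/(2πr) = (4π×10^-7)(5.641×10^-4)/(2π·0.0703) = 1.60×10^-9 T.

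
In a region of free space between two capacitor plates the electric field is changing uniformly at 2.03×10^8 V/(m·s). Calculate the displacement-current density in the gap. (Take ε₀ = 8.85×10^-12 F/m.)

1.80×10^-3 A/m²

J_d = ε₀ dE/dt = (8.85×10^-12)(2.03×10^8) = 1.80×10^-3 A/m².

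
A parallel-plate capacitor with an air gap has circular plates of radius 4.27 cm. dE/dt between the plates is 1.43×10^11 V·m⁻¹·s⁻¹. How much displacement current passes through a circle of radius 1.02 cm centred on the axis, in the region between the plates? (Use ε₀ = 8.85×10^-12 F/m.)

I_d = ε₀ dΦ_E/dt = ε₀ πR² (dE/dt) = (8.85×10^-12)(5.728×10^-3)(1.43×10^11) = 7.249×10^-3 A through the full plate area.
Through an area πr² the displacement current is I_d·(πr²/πR²) = I_d (r/R)² = 4.14×10^-4 A.

4.14×10^-4 A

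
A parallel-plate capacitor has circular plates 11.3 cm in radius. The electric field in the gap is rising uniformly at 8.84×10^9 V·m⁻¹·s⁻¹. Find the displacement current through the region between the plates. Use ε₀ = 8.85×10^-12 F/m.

I_d = ε₀ A (dE/dt) = (8.85×10^-12)(0.04011 m²)(8.84×10^9) = 3.14×10^-3 A.

3.14×10^-3 A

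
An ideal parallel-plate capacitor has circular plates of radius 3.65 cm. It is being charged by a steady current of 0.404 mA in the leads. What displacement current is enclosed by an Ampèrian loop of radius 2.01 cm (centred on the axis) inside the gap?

By continuity the displacement current in the gap matches the conduction current: I_d = 4.04×10^-4 A.
The field is uniform, so I_d,enc = I_d (r/R)² = (4.04×10^-4)(2.01/3.65)² = 1.23×10^-4 A.

1.23×10^-4 A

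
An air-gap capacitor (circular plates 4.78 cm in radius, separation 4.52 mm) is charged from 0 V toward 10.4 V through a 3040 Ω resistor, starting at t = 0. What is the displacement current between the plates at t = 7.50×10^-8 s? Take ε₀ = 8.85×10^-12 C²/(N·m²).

With C = ε₀A/d = (8.85×10^-12)(7.178×10^-3)/(4.52×10^-3) = 1.405×10^-11 F, the time constant is τ = RC = 4.271×10^-8 s, so t/τ = 1.756 and e^(−t/τ) = 0.1727.
I_d = I_cond = (V₀/R) e^(−t/τ) = (3.421×10^-3)(0.1727) = 5.91×10^-4 A.

5.91×10^-4 A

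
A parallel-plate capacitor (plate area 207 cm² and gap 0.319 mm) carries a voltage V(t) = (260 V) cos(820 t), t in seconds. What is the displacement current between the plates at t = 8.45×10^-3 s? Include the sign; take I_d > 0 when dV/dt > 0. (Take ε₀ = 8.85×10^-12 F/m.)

-7.37×10^-5 A

dV/dt = (260)(820)·−sin(6.929) = -1.283×10^5 V/s.
I_d = C dV/dt with C = ε₀A/d = (8.85×10^-12)(0.0207)/(3.19×10^-4) = 5.743×10^-10 F, so I_d = (5.743×10^-10)(-1.283×10^5) = -7.37×10^-5 A.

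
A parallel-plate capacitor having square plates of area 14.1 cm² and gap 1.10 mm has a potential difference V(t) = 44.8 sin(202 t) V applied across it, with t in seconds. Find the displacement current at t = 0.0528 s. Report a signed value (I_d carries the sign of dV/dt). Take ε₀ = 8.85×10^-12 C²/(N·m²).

dE/dt = (V₀ω/d)·cos(ωt) with ωt = 10.6656 rad: (44.8)(202)(-0.3240)/(1.10×10^-3) = -2.666×10^6 V/(m·s).
I_d = ε₀ A dE/dt = (8.85×10^-12)(1.41×10^-3)(-2.666×10^6) = -3.33×10^-8 A.

-3.33×10^-8 A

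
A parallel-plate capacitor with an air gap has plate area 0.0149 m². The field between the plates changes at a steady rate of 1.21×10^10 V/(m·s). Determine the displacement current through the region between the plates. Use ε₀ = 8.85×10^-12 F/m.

With a uniform field, Φ_E = EA, so I_d = ε₀ A dE/dt = 1.60×10^-3 A.

1.60×10^-3 A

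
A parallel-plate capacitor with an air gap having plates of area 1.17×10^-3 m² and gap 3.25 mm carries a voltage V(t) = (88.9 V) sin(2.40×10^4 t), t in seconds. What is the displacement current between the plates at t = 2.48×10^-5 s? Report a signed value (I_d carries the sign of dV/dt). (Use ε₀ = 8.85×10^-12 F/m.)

5.63×10^-6 A

C = ε₀A/d = (8.85×10^-12)(1.17×10^-3)/(3.25×10^-3) = 3.186×10^-12 F. dV/dt = V₀ω·cos(ωt); at ωt = 0.5952 rad this factor is 0.8280.
I_d = C dV/dt = (3.186×10^-12)(88.9)(2.40×10^4)(0.8280) = 5.63×10^-6 A.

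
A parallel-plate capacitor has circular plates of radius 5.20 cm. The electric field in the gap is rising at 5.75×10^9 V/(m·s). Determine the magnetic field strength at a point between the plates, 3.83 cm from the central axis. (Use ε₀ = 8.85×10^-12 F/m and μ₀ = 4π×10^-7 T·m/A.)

1.22×10^-9 T

Total displacement current: I_d = ε₀(πR²)(dE/dt) = (8.85×10^-12)(8.495×10^-3)(5.75×10^9) = 4.323×10^-4 A.
∮B·dl = μ₀ I_d,enc with I_d,enc = I_d r²/R² = 2.345×10^-4 A; so B = μ₀ I_d,enc/(2πr) = 1.22×10^-9 T.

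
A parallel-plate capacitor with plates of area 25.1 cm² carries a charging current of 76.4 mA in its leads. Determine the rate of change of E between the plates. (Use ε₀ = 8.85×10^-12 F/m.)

3.44×10^12 V/(m·s)

By continuity, I_d in the gap equals the 76.4 mA flowing in the wire.
Inverting I_d = ε₀ A dE/dt gives dE/dt = 0.0764 / (8.85×10^-12 · 2.51×10^-3) = 3.44×10^12 V/(m·s).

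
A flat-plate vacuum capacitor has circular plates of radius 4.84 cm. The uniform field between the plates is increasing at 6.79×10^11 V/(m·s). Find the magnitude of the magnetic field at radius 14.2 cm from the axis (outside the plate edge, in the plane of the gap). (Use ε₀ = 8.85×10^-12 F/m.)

6.23×10^-8 T

Through the whole plate area (πR² = 7.359×10^-3 m²), I_d = ε₀ πR² dE/dt = 0.04422 A.
With r > R the enclosed displacement current is the full I_d; B = μ₀ I_d / (2πr) = 6.23×10^-8 T.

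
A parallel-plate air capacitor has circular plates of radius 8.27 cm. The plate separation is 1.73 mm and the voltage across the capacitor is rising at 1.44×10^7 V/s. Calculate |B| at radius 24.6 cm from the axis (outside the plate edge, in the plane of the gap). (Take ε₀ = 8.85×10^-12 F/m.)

1.29×10^-9 T

With E = V/d, dE/dt = 8.324×10^9 V/(m·s) and πR² = 0.02149 m², giving I_d = ε₀ πR² dE/dt = 1.583×10^-3 A.
With r > R the enclosed displacement current is the full I_d; B = μ₀ I_d / (2πr) = 1.29×10^-9 T.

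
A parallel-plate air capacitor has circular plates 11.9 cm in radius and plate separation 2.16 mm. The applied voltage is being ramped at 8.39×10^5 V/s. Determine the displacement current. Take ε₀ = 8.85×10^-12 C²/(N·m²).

The field between the plates is E = V/d, so dE/dt = (8.39×10^5)/(2.16×10^-3 m) = 3.884×10^8 V/(m·s).
I_d = ε₀ A (dE/dt) = (8.85×10^-12)(0.04449)(3.884×10^8) = 1.53×10^-4 A.

1.53×10^-4 A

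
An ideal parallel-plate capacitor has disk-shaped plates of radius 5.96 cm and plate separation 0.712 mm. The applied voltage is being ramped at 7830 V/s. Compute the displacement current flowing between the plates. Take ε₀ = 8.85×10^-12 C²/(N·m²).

1.09×10^-6 A

E = V/d so dE/dt = (dV/dt)/d = 1.100×10^7 V/(m·s), and I_d = ε₀ A dE/dt = (8.85×10^-12)(0.01116)(1.100×10^7) = 1.09×10^-6 A.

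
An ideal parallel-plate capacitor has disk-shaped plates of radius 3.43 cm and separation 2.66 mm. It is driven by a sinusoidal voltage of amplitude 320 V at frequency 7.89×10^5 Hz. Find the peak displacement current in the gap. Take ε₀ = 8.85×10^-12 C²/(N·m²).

(dE/dt)_max = V₀ω/d = 5.963×10^11 V/(m·s); ω = 2πf = 4.957×10^6 rad/s.
I_d,max = ε₀ A (dE/dt)_max = (8.85×10^-12)(3.696×10^-3)(5.963×10^11) = 0.0195 A.

0.0195 A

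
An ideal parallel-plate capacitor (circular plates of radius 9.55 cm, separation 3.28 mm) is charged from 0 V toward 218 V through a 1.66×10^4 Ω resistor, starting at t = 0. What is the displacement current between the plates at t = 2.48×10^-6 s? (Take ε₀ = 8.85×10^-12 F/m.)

With C = ε₀A/d = (8.85×10^-12)(0.02865)/(3.28×10^-3) = 7.730×10^-11 F, the time constant is τ = RC = 1.283×10^-6 s, so t/τ = 1.933 and e^(−t/τ) = 0.1447.
I_d = I_cond = (V₀/R) e^(−t/τ) = (0.01313)(0.1447) = 1.90×10^-3 A.

1.90×10^-3 A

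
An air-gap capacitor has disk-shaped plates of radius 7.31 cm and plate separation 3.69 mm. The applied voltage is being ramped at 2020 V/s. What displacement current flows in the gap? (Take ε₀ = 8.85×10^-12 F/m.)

C = ε₀A/d = (8.85×10^-12)(0.01679)/(3.69×10^-3) = 4.027×10^-11 F.
I_d = C dV/dt = (4.027×10^-11)(2020) = 8.13×10^-8 A.

8.13×10^-8 A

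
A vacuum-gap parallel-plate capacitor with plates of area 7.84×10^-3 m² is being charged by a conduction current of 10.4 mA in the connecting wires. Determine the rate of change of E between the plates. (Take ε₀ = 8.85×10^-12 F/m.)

1.50×10^11 V/(m·s)

Charge continuity gives I_d = I = 0.0104 A between the plates.
Since I_d = ε₀ A dE/dt, dE/dt = I_d/(ε₀A) = (0.0104)/((8.85×10^-12)(7.84×10^-3)) = 1.50×10^11 V/(m·s).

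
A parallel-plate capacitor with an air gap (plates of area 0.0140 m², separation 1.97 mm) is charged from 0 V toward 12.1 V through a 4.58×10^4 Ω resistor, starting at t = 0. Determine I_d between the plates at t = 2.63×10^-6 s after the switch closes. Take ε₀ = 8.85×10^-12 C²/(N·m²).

1.06×10^-4 A

With C = ε₀A/d = (8.85×10^-12)(0.0140)/(1.97×10^-3) = 6.289×10^-11 F, the time constant is τ = RC = 2.880×10^-6 s, so t/τ = 0.9132 and e^(−t/τ) = 0.4012.
I_d = I_cond = (V₀/R) e^(−t/τ) = (2.642×10^-4)(0.4012) = 1.06×10^-4 A.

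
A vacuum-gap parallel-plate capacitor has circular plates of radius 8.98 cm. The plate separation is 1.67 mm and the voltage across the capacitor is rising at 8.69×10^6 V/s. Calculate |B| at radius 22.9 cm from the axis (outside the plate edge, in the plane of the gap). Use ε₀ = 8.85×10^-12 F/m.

I_d = C dV/dt with C = ε₀πR²/d = 1.342×10^-10 F, so I_d = (1.342×10^-10)(8.69×10^6) = 1.166×10^-3 A.
With r > R the enclosed displacement current is the full I_d; B = μ₀ I_d / (2πr) = 1.02×10^-9 T.

1.02×10^-9 T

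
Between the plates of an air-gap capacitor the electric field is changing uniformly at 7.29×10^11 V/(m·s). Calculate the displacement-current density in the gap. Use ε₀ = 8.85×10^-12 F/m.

6.45 A/m²

J_d = ε₀ dE/dt = (8.85×10^-12)(7.29×10^11) = 6.45 A/m².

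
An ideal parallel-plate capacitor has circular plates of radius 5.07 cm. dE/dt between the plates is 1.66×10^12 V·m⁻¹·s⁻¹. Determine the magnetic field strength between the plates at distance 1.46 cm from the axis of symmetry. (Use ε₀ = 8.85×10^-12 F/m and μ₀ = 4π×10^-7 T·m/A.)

Through the whole plate area (πR² = 8.075×10^-3 m²), I_d = ε₀ πR² dE/dt = 0.1186 A.
An Ampèrian loop of radius r encloses a fraction (r/R)² of I_d. Then B·2πr = μ₀ I_d (r/R)², giving B = μ₀ I_d r/(2πR²) = 1.35×10^-7 T.

1.35×10^-7 T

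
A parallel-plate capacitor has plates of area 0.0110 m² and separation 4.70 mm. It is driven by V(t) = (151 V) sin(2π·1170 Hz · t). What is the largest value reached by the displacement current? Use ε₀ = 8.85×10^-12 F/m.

(dE/dt)_max = V₀ω/d = 2.362×10^8 V/(m·s); ω = 2πf = 7351 rad/s.
I_d,max = ε₀ A (dE/dt)_max = (8.85×10^-12)(0.0110)(2.362×10^8) = 2.30×10^-5 A.

2.30×10^-5 A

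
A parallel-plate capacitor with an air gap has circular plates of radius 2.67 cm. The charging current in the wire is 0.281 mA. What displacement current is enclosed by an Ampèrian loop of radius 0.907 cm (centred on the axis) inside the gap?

No conduction current crosses the gap, so I_d there equals the 2.81×10^-4 A in the leads.
Through an area πr² the displacement current is I_d·(πr²/πR²) = I_d (r/R)² = 3.24×10^-5 A.

3.24×10^-5 A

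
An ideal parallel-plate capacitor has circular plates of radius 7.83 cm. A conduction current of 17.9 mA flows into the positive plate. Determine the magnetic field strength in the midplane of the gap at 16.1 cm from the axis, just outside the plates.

No conduction current crosses the gap, so I_d there equals the 0.0179 A in the leads.
Outside the plates the loop encloses all of I_d, so B·2πr = μ₀ I_d and B = 2.22×10^-8 T.

2.22×10^-8 T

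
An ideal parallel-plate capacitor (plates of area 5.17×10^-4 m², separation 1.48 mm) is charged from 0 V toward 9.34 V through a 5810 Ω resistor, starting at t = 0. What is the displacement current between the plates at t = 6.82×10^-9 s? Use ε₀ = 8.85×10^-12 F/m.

1.10×10^-3 A

C = ε₀A/d = (8.85×10^-12)(5.17×10^-4)/(1.48×10^-3) = 3.092×10^-12 F, so τ = RC = 1.796×10^-8 s.
The conduction current is I(t) = (V₀/R) e^(−t/τ), and the displacement current between the plates equals it.
t/τ = 0.3797; I_d = (9.34/5810) · e^(−0.3797) = (1.608×10^-3)(0.6841) = 1.10×10^-3 A.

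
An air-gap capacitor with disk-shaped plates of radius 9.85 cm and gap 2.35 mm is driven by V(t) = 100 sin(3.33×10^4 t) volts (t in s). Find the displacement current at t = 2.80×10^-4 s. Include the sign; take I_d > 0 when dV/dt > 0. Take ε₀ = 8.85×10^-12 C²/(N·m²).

C = ε₀A/d = (8.85×10^-12)(0.03048)/(2.35×10^-3) = 1.148×10^-10 F. dV/dt = V₀ω·cos(ωt); at ωt = 9.324 rad this factor is -0.9949.
I_d = C dV/dt = (1.148×10^-10)(100)(3.33×10^4)(-0.9949) = -3.80×10^-4 A.

-3.80×10^-4 A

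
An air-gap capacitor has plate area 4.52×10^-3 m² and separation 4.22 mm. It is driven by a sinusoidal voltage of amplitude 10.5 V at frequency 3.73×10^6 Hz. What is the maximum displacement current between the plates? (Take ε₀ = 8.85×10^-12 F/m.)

2.33×10^-3 A

(dE/dt)_max = V₀ω/d = 5.832×10^10 V/(m·s); ω = 2πf = 2.344×10^7 rad/s.
I_d,max = ε₀ A (dE/dt)_max = (8.85×10^-12)(4.52×10^-3)(5.832×10^10) = 2.33×10^-3 A.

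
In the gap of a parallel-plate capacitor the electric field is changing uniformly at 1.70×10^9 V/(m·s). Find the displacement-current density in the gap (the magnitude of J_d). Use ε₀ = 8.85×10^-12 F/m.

J_d = ε₀ dE/dt = (8.85×10^-12)(1.70×10^9) = 0.0150 A/m².

0.0150 A/m²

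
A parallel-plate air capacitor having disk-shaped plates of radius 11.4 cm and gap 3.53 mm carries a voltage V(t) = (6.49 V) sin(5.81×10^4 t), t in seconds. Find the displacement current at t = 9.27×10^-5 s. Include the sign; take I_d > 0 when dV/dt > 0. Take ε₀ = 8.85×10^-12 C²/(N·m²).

C = ε₀A/d = (8.85×10^-12)(0.04083)/(3.53×10^-3) = 1.024×10^-10 F. dV/dt = V₀ω·cos(ωt); at ωt = 5.38587 rad this factor is 0.6237.
I_d = C dV/dt = (1.024×10^-10)(6.49)(5.81×10^4)(0.6237) = 2.41×10^-5 A.

2.41×10^-5 A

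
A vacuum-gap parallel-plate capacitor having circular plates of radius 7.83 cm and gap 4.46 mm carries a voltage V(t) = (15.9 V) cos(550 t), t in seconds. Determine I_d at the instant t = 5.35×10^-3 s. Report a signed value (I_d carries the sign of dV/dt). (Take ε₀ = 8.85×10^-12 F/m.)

C = ε₀A/d = (8.85×10^-12)(0.01926)/(4.46×10^-3) = 3.822×10^-11 F. dV/dt = V₀ω·−sin(ωt); at ωt = 2.9425 rad this factor is -0.1978.
I_d = C dV/dt = (3.822×10^-11)(15.9)(550)(-0.1978) = -6.61×10^-8 A.

-6.61×10^-8 A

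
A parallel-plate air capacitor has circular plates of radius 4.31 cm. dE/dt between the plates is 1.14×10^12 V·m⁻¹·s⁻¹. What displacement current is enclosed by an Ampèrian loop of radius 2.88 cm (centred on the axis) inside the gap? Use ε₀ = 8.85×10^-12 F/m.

0.0263 A

Through the whole plate area (πR² = 5.836×10^-3 m²), I_d = ε₀ πR² dE/dt = 0.05888 A.
The field is uniform, so I_d,enc = I_d (r/R)² = (0.05888)(2.88/4.31)² = 0.0263 A.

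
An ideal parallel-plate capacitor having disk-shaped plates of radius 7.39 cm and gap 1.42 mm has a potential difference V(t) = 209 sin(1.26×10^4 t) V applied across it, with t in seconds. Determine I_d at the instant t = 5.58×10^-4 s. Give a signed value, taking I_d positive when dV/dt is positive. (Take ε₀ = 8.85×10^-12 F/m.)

2.06×10^-4 A

C = ε₀A/d = (8.85×10^-12)(0.01716)/(1.42×10^-3) = 1.069×10^-10 F. dV/dt = V₀ω·cos(ωt); at ωt = 7.0308 rad this factor is 0.7333.
I_d = C dV/dt = (1.069×10^-10)(209)(1.26×10^4)(0.7333) = 2.06×10^-4 A.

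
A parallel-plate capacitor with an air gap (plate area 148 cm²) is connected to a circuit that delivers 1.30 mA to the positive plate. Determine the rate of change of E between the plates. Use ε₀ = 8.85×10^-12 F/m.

9.93×10^9 V/(m·s)

By continuity, I_d in the gap equals the 1.30 mA flowing in the wire.
Since I_d = ε₀ A dE/dt, dE/dt = I_d/(ε₀A) = (1.30×10^-3)/((8.85×10^-12)(0.0148)) = 9.93×10^9 V/(m·s).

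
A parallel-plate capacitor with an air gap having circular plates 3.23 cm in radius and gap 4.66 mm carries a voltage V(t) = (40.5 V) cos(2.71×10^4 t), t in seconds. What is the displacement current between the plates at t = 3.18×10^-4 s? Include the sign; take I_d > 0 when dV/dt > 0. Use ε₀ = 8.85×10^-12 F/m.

-4.93×10^-6 A

C = ε₀A/d = (8.85×10^-12)(3.278×10^-3)/(4.66×10^-3) = 6.225×10^-12 F. dV/dt = V₀ω·−sin(ωt); at ωt = 8.6178 rad this factor is -0.7222.
I_d = C dV/dt = (6.225×10^-12)(40.5)(2.71×10^4)(-0.7222) = -4.93×10^-6 A.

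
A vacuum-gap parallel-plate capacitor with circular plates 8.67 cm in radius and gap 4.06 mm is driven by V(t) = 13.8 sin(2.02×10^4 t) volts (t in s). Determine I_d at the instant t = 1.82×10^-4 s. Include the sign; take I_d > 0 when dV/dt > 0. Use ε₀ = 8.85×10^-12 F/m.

-1.23×10^-5 A

C = ε₀A/d = (8.85×10^-12)(0.02362)/(4.06×10^-3) = 5.149×10^-11 F. dV/dt = V₀ω·cos(ωt); at ωt = 3.6764 rad this factor is -0.8604.
I_d = C dV/dt = (5.149×10^-11)(13.8)(2.02×10^4)(-0.8604) = -1.23×10^-5 A.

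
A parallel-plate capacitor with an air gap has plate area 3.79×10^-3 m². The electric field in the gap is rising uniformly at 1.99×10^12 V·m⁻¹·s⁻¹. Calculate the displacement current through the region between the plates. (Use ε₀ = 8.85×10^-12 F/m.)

0.0667 A

I_d = ε₀ A (dE/dt) = (8.85×10^-12)(3.79×10^-3 m²)(1.99×10^12) = 0.0667 A.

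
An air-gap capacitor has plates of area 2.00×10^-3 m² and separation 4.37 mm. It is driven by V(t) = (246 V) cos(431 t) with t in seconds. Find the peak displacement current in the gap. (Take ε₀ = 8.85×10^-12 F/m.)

4.29×10^-7 A

(dE/dt)_max = V₀ω/d = 2.426×10^7 V/(m·s); ω = 431 rad/s.
I_d,max = ε₀ A (dE/dt)_max = (8.85×10^-12)(2.00×10^-3)(2.426×10^7) = 4.29×10^-7 A.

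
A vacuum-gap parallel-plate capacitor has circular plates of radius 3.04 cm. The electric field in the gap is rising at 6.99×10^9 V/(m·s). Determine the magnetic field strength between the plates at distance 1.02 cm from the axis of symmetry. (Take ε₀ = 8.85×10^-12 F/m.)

Total displacement current: I_d = ε₀(πR²)(dE/dt) = (8.85×10^-12)(2.903×10^-3)(6.99×10^9) = 1.796×10^-4 A.
∮B·dl = μ₀ I_d,enc with I_d,enc = I_d r²/R² = 2.022×10^-5 A; so B = μ₀ I_d,enc/(2πr) = 3.96×10^-10 T.

3.96×10^-10 T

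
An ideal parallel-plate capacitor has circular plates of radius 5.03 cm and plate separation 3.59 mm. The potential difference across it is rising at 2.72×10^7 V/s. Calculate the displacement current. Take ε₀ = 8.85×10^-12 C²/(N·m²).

E = V/d so dE/dt = (dV/dt)/d = 7.577×10^9 V/(m·s), and I_d = ε₀ A dE/dt = (8.85×10^-12)(7.949×10^-3)(7.577×10^9) = 5.33×10^-4 A.

5.33×10^-4 A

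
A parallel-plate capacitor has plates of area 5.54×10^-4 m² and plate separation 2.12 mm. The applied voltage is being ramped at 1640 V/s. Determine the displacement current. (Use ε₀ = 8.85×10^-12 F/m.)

3.79×10^-9 A

The field between the plates is E = V/d, so dE/dt = (1640)/(2.12×10^-3 m) = 7.736×10^5 V/(m·s).
I_d = ε₀ A (dE/dt) = (8.85×10^-12)(5.54×10^-4)(7.736×10^5) = 3.79×10^-9 A.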